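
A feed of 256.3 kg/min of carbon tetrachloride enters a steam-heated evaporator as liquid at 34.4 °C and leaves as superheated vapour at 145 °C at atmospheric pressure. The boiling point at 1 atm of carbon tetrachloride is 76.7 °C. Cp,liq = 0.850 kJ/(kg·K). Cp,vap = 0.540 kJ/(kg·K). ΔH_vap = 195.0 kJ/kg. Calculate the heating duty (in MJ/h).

Q = 4120 MJ/h

liquid 34.4→76.7 °C: 35.955 kJ/kg
vaporisation at 76.7 °C: 195 kJ/kg
vapour 76.7→145 °C: 36.882 kJ/kg
Δh = 35.955 + 195 + 36.882 = 267.84 kJ/kg
Q = ṁ·Δh = 256.3 kg/min × 267.84 kJ/kg = 68647 kJ/min
|Q| = 1144.1 kW = 4118.8 MJ/h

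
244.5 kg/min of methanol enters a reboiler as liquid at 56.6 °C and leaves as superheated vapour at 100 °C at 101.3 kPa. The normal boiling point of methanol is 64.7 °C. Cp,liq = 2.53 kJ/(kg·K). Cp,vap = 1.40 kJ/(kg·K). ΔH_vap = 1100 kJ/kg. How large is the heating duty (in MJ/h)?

liquid 56.6→64.7 °C: 20.493 kJ/kg
vaporisation at 64.7 °C: 1100 kJ/kg
vapour 64.7→100 °C: 49.42 kJ/kg
Δh = 20.493 + 1100 + 49.42 = 1169.9 kJ/kg
Q = ṁ·Δh = 244.5 kg/min × 1169.9 kJ/kg = 286040 kJ/min
|Q| = 4767.4 kW = 17163 MJ/h

Q = 17200 MJ/h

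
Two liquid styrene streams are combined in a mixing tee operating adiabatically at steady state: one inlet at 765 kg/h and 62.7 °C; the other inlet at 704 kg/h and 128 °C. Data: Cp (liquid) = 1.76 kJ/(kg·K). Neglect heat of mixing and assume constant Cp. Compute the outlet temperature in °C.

Adiabatic, steady state ⇒ Σ ṁᵢCp,ᵢ(T_out − Tᵢ) = 0
T_out = Σ ṁᵢCp,ᵢTᵢ / Σ ṁᵢCp,ᵢ
      = 243020 / 2585.4 = 93.994 °C

T_out = 94.0 °C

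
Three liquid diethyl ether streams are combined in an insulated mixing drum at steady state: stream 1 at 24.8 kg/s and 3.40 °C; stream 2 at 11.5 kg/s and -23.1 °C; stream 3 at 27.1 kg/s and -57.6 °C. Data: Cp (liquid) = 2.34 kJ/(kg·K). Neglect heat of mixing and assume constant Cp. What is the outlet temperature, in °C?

No heat crosses the boundary, so H_out = H_in.
T_out = Σ ṁᵢCp,ᵢTᵢ / Σ ṁᵢCp,ᵢ
      = -4077 / 148.36 = -27.481 °C

T_out = -27.5 °C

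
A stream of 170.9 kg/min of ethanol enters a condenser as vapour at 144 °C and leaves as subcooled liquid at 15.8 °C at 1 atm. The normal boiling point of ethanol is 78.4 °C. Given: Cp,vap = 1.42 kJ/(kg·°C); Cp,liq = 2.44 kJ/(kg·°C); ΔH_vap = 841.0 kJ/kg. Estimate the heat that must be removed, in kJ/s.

Q_c = 3100 kJ/s

vapour 144→78.4 °C: -93.152 kJ/kg
condensation at 78.4 °C: -841 kJ/kg
liquid 78.4→15.8 °C: -152.74 kJ/kg
Δh = -93.152 + -841 + -152.74 = -1086.9 kJ/kg
Q = ṁ·Δh = 170.9 kg/min × -1086.9 kJ/kg = -185750 kJ/min
|Q| = 3095.8 kW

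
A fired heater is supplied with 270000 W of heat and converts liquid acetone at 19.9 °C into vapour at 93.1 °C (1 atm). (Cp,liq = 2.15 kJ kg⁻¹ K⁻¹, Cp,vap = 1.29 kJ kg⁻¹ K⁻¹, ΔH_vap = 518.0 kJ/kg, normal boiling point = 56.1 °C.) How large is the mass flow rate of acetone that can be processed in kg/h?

ṁ = 1510 kg/h

Δh = 2.15×(56.1−19.9) + 518.0 + 1.29×(93.1−56.1) = 643.56 kJ/kg
Q = 270000 W = 270 kJ/s = 972000 kJ/h
ṁ = Q/Δh = 972000 / 643.56 = 1510.3 kg/h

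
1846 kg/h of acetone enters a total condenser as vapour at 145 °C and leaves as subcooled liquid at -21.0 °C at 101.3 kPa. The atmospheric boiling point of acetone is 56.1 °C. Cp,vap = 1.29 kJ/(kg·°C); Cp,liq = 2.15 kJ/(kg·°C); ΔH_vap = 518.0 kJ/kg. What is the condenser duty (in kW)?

Q_c = 409 kW

vapour 145→56.1 °C: -114.68 kJ/kg
condensation at 56.1 °C: -518 kJ/kg
liquid 56.1→-21.0 °C: -165.76 kJ/kg
Δh = -114.68 + -518 + -165.76 = -798.45 kJ/kg
Q = ṁ·Δh = 1846 kg/h × -798.45 kJ/kg = -1.4739e+06 kJ/h
|Q| = 409.43 kW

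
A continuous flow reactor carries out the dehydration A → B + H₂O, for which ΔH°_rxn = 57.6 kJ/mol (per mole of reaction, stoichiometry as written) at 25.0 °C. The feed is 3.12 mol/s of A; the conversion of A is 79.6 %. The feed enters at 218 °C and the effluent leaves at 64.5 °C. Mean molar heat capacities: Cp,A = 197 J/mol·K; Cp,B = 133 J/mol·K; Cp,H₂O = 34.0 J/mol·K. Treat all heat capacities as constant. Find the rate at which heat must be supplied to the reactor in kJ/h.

Q_in = 165000 kJ/h

Extent of reaction ξ = 0.796 × 3.12 = 2.4835 mol/s
Reaction term: ξ·ΔH°_rxn = 2.4835 × 57.6 = 143.05 kJ/s
Sensible, feed 218→25 °C: -118.63 kJ/s
Outlet flows (mol/s): A 0.63648, B 2.4835, H₂O 2.4835
Sensible, products 25→64.5 °C: 21.335 kJ/s
Q = ΔH = 45.761 kJ/s = 45.761 kW
Heat supplied = 164740 kJ/h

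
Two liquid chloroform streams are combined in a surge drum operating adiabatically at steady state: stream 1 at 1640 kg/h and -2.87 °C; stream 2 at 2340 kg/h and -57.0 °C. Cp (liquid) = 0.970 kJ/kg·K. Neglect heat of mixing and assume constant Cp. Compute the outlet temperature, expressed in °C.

Adiabatic, steady state ⇒ Σ ṁᵢCp,ᵢ(T_out − Tᵢ) = 0
T_out = Σ ṁᵢCp,ᵢTᵢ / Σ ṁᵢCp,ᵢ
      = -133940 / 3860.6 = -34.695 °C

T_out = -34.7 °C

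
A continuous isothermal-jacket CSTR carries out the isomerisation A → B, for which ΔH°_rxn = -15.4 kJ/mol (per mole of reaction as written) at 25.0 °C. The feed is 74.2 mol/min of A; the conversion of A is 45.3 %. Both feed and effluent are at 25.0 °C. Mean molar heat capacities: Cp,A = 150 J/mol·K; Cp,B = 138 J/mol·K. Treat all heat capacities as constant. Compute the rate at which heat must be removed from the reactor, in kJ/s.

Q_out = 8.63 kJ/s

Extent of reaction ξ = 0.453 × 74.2 = 33.613 mol/min
Reaction term: ξ·ΔH°_rxn = 33.613 × -15.4 = -517.63 kJ/min
Q = ΔH = -517.63 kJ/min = -8.6272 kW
Heat removed = 8.6272 kJ/s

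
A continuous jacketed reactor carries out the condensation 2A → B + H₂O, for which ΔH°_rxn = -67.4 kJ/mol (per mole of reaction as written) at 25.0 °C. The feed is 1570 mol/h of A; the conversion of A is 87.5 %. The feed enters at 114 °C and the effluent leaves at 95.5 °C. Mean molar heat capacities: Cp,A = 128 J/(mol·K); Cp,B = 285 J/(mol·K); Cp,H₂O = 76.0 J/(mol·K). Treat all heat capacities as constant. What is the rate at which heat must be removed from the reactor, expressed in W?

Extent of reaction ξ = 0.875 × 1570 / 2 = 686.88 mol/h
Reaction term: ξ·ΔH°_rxn = 686.88 × -67.4 = -46295 kJ/h
Sensible, feed 114→25 °C: -17885 kJ/h
Outlet flows (mol/h): A 196.25, B 686.88, H₂O 686.88
Sensible, products 25→95.5 °C: 19252 kJ/h
Q = ΔH = -44929 kJ/h = -12.48 kW
Heat removed = 12480 W

Q_out = 12500 W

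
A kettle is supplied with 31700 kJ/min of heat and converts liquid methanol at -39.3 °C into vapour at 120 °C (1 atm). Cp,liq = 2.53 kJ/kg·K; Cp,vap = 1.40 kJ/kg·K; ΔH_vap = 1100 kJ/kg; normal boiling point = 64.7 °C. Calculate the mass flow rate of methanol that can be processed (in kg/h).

Δh = 2.53×(64.7−-39.3) + 1100 + 1.40×(120−64.7) = 1440.5 kJ/kg
Q = 31700 kJ/min = 528.33 kJ/s = 1.902e+06 kJ/h
ṁ = Q/Δh = 1.902e+06 / 1440.5 = 1320.3 kg/h

ṁ = 1320 kg/h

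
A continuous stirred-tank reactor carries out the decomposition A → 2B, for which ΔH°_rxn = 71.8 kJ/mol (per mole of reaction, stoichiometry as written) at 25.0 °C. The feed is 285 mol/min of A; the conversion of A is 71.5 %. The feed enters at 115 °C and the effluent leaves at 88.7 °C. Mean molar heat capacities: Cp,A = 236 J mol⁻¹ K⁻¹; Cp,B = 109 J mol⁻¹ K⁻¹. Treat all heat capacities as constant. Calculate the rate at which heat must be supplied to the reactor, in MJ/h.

Q_in = 758 MJ/h

Extent of reaction ξ = 0.715 × 285 = 203.77 mol/min
Reaction term: ξ·ΔH°_rxn = 203.77 × 71.8 = 14631 kJ/min
Sensible, feed 115→25 °C: -6053.4 kJ/min
Outlet flows (mol/min): A 81.225, B 407.55
Sensible, products 25→88.7 °C: 4050.8 kJ/min
Q = ΔH = 12628 kJ/min = 210.47 kW
Heat supplied = 757.71 MJ/h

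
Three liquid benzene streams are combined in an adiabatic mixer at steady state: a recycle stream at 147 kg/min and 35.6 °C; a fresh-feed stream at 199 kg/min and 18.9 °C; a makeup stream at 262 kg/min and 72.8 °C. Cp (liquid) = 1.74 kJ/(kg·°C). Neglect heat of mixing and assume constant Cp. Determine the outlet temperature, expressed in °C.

No heat crosses the boundary, so H_out = H_in.
T_out = Σ ṁᵢCp,ᵢTᵢ / Σ ṁᵢCp,ᵢ
      = 48838 / 1057.9 = 46.164 °C

T_out = 46.2 °C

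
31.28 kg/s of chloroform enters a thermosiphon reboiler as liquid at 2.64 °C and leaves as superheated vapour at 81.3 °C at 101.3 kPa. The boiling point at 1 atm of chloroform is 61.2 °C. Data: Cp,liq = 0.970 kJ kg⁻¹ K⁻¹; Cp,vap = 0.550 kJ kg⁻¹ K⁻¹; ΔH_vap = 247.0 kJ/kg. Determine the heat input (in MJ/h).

Q = 35500 MJ/h

liquid 2.64→61.2 °C: 56.803 kJ/kg
vaporisation at 61.2 °C: 247 kJ/kg
vapour 61.2→81.3 °C: 11.055 kJ/kg
Δh = 56.803 + 247 + 11.055 = 314.86 kJ/kg
Q = ṁ·Δh = 31.28 kg/s × 314.86 kJ/kg = 9848.8 kJ/s
|Q| = 9848.8 kW = 35456 MJ/h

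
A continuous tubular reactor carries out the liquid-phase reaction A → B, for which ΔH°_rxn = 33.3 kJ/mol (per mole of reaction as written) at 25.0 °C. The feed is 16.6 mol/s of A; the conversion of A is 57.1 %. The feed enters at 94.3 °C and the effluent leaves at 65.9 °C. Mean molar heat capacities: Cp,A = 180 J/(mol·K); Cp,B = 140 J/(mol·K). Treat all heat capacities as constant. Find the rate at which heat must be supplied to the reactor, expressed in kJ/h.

Extent of reaction ξ = 0.571 × 16.6 = 9.4786 mol/s
Reaction term: ξ·ΔH°_rxn = 9.4786 × 33.3 = 315.64 kJ/s
Sensible, feed 94.3→25 °C: -207.07 kJ/s
Outlet flows (mol/s): A 7.1214, B 9.4786
Sensible, products 25→65.9 °C: 106.7 kJ/s
Q = ΔH = 215.27 kJ/s = 215.27 kW
Heat supplied = 774980 kJ/h

Q_in = 775000 kJ/h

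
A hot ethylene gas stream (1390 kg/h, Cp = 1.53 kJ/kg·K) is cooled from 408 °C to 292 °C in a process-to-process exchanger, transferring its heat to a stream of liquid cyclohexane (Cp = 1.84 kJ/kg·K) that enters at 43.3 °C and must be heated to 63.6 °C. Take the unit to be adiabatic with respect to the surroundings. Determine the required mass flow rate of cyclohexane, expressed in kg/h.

ṁ_c = 6600 kg/h

Heat released by hot stream: Q = 1390 × 1.53 × (408 − 292) = 246700 kJ/h
Energy balance on cold side (adiabatic exchanger): Q = ṁ_c·Cp_c·(T_c,out − T_c,in)
ṁ_c = 246700 / [1.84 × (63.6 − 43.3)] = 6604.7 kg/h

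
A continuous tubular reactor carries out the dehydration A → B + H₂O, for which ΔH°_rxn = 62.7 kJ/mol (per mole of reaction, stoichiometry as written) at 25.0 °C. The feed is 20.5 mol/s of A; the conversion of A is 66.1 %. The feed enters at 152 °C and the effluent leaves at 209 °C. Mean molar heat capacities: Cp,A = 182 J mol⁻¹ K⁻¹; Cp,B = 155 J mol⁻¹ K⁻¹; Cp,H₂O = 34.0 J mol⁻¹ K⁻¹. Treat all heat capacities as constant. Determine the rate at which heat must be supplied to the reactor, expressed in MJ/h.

Q_in = 3890 MJ/h

Extent of reaction ξ = 0.661 × 20.5 = 13.551 mol/s
Reaction term: ξ·ΔH°_rxn = 13.551 × 62.7 = 849.62 kJ/s
Sensible, feed 152→25 °C: -473.84 kJ/s
Outlet flows (mol/s): A 6.9495, B 13.551, H₂O 13.551
Sensible, products 25→209 °C: 703.96 kJ/s
Q = ΔH = 1079.7 kJ/s = 1079.7 kW
Heat supplied = 3887.1 MJ/h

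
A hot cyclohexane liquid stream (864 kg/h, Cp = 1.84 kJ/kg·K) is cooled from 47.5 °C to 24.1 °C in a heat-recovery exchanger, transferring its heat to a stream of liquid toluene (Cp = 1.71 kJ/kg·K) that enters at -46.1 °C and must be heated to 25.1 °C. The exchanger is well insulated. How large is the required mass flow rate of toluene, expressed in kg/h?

ṁ_c = 306 kg/h

Heat released by hot stream: Q = 864 × 1.84 × (47.5 − 24.1) = 37200 kJ/h
Energy balance on cold side (adiabatic exchanger): Q = ṁ_c·Cp_c·(T_c,out − T_c,in)
ṁ_c = 37200 / [1.71 × (25.1 − -46.1)] = 305.54 kg/h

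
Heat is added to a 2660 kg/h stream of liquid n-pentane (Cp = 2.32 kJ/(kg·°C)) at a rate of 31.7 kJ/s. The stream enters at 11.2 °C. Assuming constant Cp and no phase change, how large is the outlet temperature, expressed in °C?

T_out = 29.7 °C

Q = 31.7 kJ/s = 114120 kJ/h
ΔT = Q/(ṁ·Cp) = 114120/(2660×2.32) = 18.492 K
T_out = 11.2 + 18.492 = 29.692 °C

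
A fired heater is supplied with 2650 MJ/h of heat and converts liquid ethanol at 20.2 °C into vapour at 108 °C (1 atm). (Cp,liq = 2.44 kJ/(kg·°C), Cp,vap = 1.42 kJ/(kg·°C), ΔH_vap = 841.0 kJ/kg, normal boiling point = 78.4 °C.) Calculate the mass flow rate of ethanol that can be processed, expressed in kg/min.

ṁ = 43.1 kg/min

Δh = 2.44×(78.4−20.2) + 841.0 + 1.42×(108−78.4) = 1025 kJ/kg
Q = 2650 MJ/h = 736.11 kJ/s = 44167 kJ/min
ṁ = Q/Δh = 44167 / 1025 = 43.088 kg/min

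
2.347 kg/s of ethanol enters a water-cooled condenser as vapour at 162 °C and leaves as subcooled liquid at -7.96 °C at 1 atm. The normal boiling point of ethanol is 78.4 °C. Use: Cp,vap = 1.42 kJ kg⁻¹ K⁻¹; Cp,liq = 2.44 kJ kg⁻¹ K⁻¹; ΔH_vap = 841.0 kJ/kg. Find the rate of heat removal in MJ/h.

Q_c = 9890 MJ/h

vapour 162→78.4 °C: -118.71 kJ/kg
condensation at 78.4 °C: -841 kJ/kg
liquid 78.4→-7.96 °C: -210.72 kJ/kg
Δh = -118.71 + -841 + -210.72 = -1170.4 kJ/kg
Q = ṁ·Δh = 2.347 kg/s × -1170.4 kJ/kg = -2747 kJ/s
|Q| = 2747 kW = 9889.2 MJ/h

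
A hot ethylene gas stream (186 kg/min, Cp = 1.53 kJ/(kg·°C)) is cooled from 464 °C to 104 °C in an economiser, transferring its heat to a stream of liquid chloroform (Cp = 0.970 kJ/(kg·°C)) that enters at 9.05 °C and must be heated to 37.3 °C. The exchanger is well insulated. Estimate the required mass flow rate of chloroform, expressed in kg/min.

Heat released by hot stream: Q = 186 × 1.53 × (464 − 104) = 102450 kJ/min
Energy balance on cold side (adiabatic exchanger): Q = ṁ_c·Cp_c·(T_c,out − T_c,in)
ṁ_c = 102450 / [0.970 × (37.3 − 9.05)] = 3738.7 kg/min

ṁ_c = 3740 kg/min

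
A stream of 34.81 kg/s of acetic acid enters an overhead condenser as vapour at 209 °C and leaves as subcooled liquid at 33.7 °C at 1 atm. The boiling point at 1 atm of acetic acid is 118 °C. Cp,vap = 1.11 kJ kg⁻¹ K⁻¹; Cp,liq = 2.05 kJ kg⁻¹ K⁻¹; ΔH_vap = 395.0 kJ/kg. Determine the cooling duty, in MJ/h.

Q_c = 83800 MJ/h

vapour 209→118 °C: -101.01 kJ/kg
condensation at 118 °C: -395 kJ/kg
liquid 118→33.7 °C: -172.81 kJ/kg
Δh = -101.01 + -395 + -172.81 = -668.82 kJ/kg
Q = ṁ·Δh = 34.81 kg/s × -668.82 kJ/kg = -23282 kJ/s
|Q| = 23282 kW = 83814 MJ/h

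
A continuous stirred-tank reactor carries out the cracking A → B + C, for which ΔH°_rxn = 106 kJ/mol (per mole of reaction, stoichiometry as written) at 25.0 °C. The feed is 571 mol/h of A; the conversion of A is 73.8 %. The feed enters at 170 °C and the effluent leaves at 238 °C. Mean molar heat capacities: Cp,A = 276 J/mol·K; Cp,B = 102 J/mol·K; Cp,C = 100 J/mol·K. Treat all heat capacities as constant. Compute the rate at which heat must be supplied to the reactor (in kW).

Q_in = 13.5 kW

Extent of reaction ξ = 0.738 × 571 = 421.4 mol/h
Reaction term: ξ·ΔH°_rxn = 421.4 × 106 = 44668 kJ/h
Sensible, feed 170→25 °C: -22851 kJ/h
Outlet flows (mol/h): A 149.6, B 421.4, C 421.4
Sensible, products 25→238 °C: 26926 kJ/h
Q = ΔH = 48743 kJ/h = 13.54 kW
Heat supplied = 13.54 kW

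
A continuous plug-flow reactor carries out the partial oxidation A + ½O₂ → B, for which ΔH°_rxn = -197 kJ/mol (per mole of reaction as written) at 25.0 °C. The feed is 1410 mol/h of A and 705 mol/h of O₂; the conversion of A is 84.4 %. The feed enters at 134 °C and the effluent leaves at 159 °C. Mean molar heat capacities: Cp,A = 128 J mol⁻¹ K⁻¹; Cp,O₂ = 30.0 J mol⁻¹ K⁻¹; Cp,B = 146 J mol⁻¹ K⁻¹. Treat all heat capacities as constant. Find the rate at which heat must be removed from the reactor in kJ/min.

Extent of reaction ξ = 0.844 × 1410 = 1190 mol/h
Reaction term: ξ·ΔH°_rxn = 1190 × -197 = -234440 kJ/h
Sensible, feed 134→25 °C: -21978 kJ/h
Outlet flows (mol/h): A 219.96, O₂ 109.98, B 1190
Sensible, products 25→159 °C: 27497 kJ/h
Q = ΔH = -228920 kJ/h = -63.589 kW
Heat removed = 3815.3 kJ/min

Q_out = 3820 kJ/min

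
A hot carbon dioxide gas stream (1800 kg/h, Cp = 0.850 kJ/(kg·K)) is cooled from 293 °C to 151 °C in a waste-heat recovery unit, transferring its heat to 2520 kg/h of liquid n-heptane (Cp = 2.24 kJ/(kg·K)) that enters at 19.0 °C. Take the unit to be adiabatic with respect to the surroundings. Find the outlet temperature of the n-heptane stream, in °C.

Heat released by hot stream: Q = 1800 × 0.850 × (293 − 151) = 217260 kJ/h
Energy balance on cold side (adiabatic exchanger): Q = ṁ_c·Cp_c·(T_c,out − T_c,in)
T_c,out = 19.0 + 217260/(2520 × 2.24) = 57.489 °C

T_c,out = 57.5 °C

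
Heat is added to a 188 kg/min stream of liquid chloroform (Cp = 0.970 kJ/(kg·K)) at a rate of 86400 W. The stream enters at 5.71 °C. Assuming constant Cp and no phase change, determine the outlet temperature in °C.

Q = 86400 W = 5184 kJ/min
ΔT = Q/(ṁ·Cp) = 5184/(188×0.970) = 28.427 K
T_out = 5.71 + 28.427 = 34.137 °C

T_out = 34.1 °C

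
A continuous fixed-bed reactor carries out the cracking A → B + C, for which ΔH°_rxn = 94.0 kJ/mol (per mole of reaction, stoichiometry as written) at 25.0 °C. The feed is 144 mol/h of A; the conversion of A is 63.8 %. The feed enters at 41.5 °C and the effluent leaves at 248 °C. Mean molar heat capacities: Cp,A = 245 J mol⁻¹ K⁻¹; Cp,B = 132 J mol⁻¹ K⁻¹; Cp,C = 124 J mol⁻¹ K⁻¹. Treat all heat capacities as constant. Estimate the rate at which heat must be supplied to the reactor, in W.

Q_in = 4490 W

Extent of reaction ξ = 0.638 × 144 = 91.872 mol/h
Reaction term: ξ·ΔH°_rxn = 91.872 × 94.0 = 8636 kJ/h
Sensible, feed 41.5→25 °C: -582.12 kJ/h
Outlet flows (mol/h): A 52.128, B 91.872, C 91.872
Sensible, products 25→248 °C: 8092.8 kJ/h
Q = ΔH = 16147 kJ/h = 4.4852 kW
Heat supplied = 4485.2 W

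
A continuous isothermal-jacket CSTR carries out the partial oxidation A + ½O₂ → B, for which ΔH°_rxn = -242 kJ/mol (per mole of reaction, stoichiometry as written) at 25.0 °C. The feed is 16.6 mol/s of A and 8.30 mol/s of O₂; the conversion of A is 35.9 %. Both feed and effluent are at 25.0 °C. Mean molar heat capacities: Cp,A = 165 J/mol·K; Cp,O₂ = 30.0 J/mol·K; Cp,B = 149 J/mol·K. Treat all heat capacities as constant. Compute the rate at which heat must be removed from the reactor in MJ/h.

Extent of reaction ξ = 0.359 × 16.6 = 5.9594 mol/s
Reaction term: ξ·ΔH°_rxn = 5.9594 × -242 = -1442.2 kJ/s
Q = ΔH = -1442.2 kJ/s = -1442.2 kW
Heat removed = 5191.8 MJ/h

Q_out = 5190 MJ/h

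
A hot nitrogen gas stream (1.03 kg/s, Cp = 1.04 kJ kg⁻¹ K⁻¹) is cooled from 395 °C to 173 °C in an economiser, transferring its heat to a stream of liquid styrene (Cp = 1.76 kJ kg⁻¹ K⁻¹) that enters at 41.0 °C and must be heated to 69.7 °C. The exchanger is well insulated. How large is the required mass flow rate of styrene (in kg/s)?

Heat released by hot stream: Q = 1.03 × 1.04 × (395 − 173) = 237.81 kJ/s
Energy balance on cold side (adiabatic exchanger): Q = ṁ_c·Cp_c·(T_c,out − T_c,in)
ṁ_c = 237.81 / [1.76 × (69.7 − 41.0)] = 4.7079 kg/s

ṁ_c = 4.71 kg/s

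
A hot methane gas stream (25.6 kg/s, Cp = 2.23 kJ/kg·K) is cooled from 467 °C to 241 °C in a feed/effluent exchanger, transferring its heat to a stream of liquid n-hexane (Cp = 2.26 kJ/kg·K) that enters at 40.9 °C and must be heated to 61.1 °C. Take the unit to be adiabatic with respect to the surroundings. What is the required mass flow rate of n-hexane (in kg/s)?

ṁ_c = 283 kg/s

Heat released by hot stream: Q = 25.6 × 2.23 × (467 − 241) = 12902 kJ/s
Energy balance on cold side (adiabatic exchanger): Q = ṁ_c·Cp_c·(T_c,out − T_c,in)
ṁ_c = 12902 / [2.26 × (61.1 − 40.9)] = 282.61 kg/s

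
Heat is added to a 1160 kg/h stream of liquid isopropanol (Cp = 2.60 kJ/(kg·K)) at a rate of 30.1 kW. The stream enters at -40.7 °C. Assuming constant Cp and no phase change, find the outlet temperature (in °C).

Q = 30.1 kW = 108360 kJ/h
ΔT = Q/(ṁ·Cp) = 108360/(1160×2.60) = 35.928 K
T_out = -40.7 + 35.928 = -4.7716 °C

T_out = -4.77 °C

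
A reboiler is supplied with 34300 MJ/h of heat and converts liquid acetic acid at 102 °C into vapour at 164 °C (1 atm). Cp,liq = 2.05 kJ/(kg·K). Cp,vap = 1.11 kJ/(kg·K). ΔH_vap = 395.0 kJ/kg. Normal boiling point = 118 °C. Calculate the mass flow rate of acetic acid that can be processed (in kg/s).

Δh = 2.05×(118−102) + 395.0 + 1.11×(164−118) = 478.86 kJ/kg
Q = 34300 MJ/h = 9527.8 kJ/s = 9527.8 kJ/s
ṁ = Q/Δh = 9527.8 / 478.86 = 19.897 kg/s

ṁ = 19.9 kg/s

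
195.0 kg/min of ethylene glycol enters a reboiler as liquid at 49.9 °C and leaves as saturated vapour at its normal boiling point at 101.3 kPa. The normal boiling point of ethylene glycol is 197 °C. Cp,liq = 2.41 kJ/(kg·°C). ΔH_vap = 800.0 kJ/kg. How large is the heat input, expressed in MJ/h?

Q = 13500 MJ/h

liquid 49.9→197 °C: 354.51 kJ/kg
vaporisation at 197 °C: 800 kJ/kg
Δh = 354.51 + 800 = 1154.5 kJ/kg
Q = ṁ·Δh = 195.0 kg/min × 1154.5 kJ/kg = 225130 kJ/min
|Q| = 3752.2 kW = 13508 MJ/h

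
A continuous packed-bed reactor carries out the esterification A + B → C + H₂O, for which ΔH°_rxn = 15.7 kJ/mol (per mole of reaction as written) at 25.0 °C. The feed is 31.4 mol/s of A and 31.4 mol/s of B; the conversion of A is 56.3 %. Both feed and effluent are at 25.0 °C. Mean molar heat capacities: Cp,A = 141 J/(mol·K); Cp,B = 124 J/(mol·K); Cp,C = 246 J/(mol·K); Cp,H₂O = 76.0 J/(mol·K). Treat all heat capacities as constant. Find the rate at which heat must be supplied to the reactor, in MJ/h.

Q_in = 999 MJ/h

Extent of reaction ξ = 0.563 × 31.4 = 17.678 mol/s
Reaction term: ξ·ΔH°_rxn = 17.678 × 15.7 = 277.55 kJ/s
Q = ΔH = 277.55 kJ/s = 277.55 kW
Heat supplied = 999.17 MJ/h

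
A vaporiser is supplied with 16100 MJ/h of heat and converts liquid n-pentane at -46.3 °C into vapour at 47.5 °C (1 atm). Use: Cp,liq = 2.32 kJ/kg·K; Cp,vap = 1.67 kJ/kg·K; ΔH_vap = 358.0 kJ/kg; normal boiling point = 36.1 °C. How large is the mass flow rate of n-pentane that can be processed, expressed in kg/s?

ṁ = 7.87 kg/s

Δh = 2.32×(36.1−-46.3) + 358.0 + 1.67×(47.5−36.1) = 568.21 kJ/kg
Q = 16100 MJ/h = 4472.2 kJ/s = 4472.2 kJ/s
ṁ = Q/Δh = 4472.2 / 568.21 = 7.8708 kg/s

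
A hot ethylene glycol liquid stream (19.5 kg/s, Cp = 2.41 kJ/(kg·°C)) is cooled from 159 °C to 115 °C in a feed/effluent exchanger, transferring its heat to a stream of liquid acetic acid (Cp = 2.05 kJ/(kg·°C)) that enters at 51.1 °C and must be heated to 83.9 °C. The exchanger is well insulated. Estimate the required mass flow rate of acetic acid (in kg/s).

Heat released by hot stream: Q = 19.5 × 2.41 × (159 − 115) = 2067.8 kJ/s
Energy balance on cold side (adiabatic exchanger): Q = ṁ_c·Cp_c·(T_c,out − T_c,in)
ṁ_c = 2067.8 / [2.05 × (83.9 − 51.1)] = 30.752 kg/s

ṁ_c = 30.8 kg/s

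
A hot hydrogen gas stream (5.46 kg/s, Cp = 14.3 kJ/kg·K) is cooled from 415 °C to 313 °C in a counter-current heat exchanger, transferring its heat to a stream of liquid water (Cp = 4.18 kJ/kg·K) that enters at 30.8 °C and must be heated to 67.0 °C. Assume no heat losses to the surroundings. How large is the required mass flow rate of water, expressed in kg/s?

Heat released by hot stream: Q = 5.46 × 14.3 × (415 − 313) = 7964 kJ/s
Energy balance on cold side (adiabatic exchanger): Q = ṁ_c·Cp_c·(T_c,out − T_c,in)
ṁ_c = 7964 / [4.18 × (67.0 − 30.8)] = 52.631 kg/s

ṁ_c = 52.6 kg/s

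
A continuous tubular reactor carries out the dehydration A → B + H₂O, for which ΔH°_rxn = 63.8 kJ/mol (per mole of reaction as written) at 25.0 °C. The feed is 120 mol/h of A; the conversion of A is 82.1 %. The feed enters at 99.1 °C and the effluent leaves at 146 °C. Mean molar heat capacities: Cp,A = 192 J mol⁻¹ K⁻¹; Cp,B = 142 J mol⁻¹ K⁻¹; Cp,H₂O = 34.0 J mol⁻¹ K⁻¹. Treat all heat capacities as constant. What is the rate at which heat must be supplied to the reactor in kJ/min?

Q_in = 120 kJ/min

Extent of reaction ξ = 0.821 × 120 = 98.52 mol/h
Reaction term: ξ·ΔH°_rxn = 98.52 × 63.8 = 6285.6 kJ/h
Sensible, feed 99.1→25 °C: -1707.3 kJ/h
Outlet flows (mol/h): A 21.48, B 98.52, H₂O 98.52
Sensible, products 25→146 °C: 2597.1 kJ/h
Q = ΔH = 7175.4 kJ/h = 1.9932 kW
Heat supplied = 119.59 kJ/min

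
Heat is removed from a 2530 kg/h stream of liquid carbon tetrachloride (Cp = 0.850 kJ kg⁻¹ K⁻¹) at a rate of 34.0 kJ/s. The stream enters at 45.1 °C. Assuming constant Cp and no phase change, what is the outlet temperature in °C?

T_out = -11.8 °C

Q = 34.0 kJ/s = 122400 kJ/h
ΔT = Q/(ṁ·Cp) = 122400/(2530×0.850) = 56.917 K
T_out = 45.1 − 56.917 = -11.817 °C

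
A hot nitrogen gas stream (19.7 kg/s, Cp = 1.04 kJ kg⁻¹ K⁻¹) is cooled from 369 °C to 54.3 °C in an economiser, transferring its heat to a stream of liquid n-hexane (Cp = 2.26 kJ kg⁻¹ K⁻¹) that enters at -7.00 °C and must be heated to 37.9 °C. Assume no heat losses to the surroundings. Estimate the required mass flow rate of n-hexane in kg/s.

ṁ_c = 63.5 kg/s

Heat released by hot stream: Q = 19.7 × 1.04 × (369 − 54.3) = 6447.6 kJ/s
Energy balance on cold side (adiabatic exchanger): Q = ṁ_c·Cp_c·(T_c,out − T_c,in)
ṁ_c = 6447.6 / [2.26 × (37.9 − -7.00)] = 63.539 kg/s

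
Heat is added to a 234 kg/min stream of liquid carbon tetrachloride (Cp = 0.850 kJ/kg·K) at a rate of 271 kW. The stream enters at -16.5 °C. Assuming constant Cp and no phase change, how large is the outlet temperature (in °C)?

Q = 271 kW = 16260 kJ/min
ΔT = Q/(ṁ·Cp) = 16260/(234×0.850) = 81.75 K
T_out = -16.5 + 81.75 = 65.25 °C

T_out = 65.2 °C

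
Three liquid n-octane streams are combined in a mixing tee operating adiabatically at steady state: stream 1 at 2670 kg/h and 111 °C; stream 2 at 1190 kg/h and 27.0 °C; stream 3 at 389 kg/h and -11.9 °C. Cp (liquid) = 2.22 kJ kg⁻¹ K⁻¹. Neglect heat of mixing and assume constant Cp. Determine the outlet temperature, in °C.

No heat crosses the boundary, so H_out = H_in.
T_out = Σ ṁᵢCp,ᵢTᵢ / Σ ṁᵢCp,ᵢ
      = 718990 / 9432.8 = 76.223 °C

T_out = 76.2 °C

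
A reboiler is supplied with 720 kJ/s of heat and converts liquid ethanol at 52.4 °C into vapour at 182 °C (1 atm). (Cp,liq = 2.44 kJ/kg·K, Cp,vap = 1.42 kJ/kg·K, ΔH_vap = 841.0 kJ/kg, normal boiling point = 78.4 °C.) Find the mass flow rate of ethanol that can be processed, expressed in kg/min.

Δh = 2.44×(78.4−52.4) + 841.0 + 1.42×(182−78.4) = 1051.6 kJ/kg
Q = 720 kJ/s = 720 kJ/s = 43200 kJ/min
ṁ = Q/Δh = 43200 / 1051.6 = 41.082 kg/min

ṁ = 41.1 kg/min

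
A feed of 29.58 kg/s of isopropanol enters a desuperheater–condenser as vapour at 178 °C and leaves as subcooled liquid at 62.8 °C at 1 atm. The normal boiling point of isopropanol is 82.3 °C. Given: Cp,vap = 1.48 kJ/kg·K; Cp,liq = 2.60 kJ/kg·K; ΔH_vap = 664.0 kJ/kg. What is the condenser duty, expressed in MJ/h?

vapour 178→82.3 °C: -141.64 kJ/kg
condensation at 82.3 °C: -664 kJ/kg
liquid 82.3→62.8 °C: -50.7 kJ/kg
Δh = -141.64 + -664 + -50.7 = -856.34 kJ/kg
Q = ṁ·Δh = 29.58 kg/s × -856.34 kJ/kg = -25330 kJ/s
|Q| = 25330 kW = 91190 MJ/h

Q_c = 91200 MJ/h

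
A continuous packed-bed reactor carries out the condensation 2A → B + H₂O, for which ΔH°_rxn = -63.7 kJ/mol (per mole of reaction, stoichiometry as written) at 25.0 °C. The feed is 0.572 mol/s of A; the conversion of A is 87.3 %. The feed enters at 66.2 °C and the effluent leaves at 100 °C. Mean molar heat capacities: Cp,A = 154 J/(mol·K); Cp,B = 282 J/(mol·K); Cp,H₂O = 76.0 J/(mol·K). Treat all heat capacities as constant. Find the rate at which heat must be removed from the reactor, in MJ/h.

Extent of reaction ξ = 0.873 × 0.572 / 2 = 0.24968 mol/s
Reaction term: ξ·ΔH°_rxn = 0.24968 × -63.7 = -15.904 kJ/s
Sensible, feed 66.2→25 °C: -3.6292 kJ/s
Outlet flows (mol/s): A 0.072644, B 0.24968, H₂O 0.24968
Sensible, products 25→100 °C: 7.5429 kJ/s
Q = ΔH = -11.991 kJ/s = -11.991 kW
Heat removed = 43.167 MJ/h

Q_out = 43.2 MJ/h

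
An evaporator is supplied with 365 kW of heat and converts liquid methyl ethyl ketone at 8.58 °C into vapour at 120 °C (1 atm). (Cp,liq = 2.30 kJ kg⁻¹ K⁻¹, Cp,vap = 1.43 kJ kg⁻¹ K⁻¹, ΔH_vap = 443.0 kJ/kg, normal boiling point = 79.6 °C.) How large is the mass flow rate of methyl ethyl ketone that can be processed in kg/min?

ṁ = 33.0 kg/min

Δh = 2.30×(79.6−8.58) + 443.0 + 1.43×(120−79.6) = 664.12 kJ/kg
Q = 365 kW = 365 kJ/s = 21900 kJ/min
ṁ = Q/Δh = 21900 / 664.12 = 32.976 kg/min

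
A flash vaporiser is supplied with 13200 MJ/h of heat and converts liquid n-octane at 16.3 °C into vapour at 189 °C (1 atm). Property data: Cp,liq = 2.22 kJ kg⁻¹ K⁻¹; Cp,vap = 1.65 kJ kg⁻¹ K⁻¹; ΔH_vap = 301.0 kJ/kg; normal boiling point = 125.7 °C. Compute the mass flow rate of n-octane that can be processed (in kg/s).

ṁ = 5.66 kg/s

Δh = 2.22×(125.7−16.3) + 301.0 + 1.65×(189−125.7) = 648.31 kJ/kg
Q = 13200 MJ/h = 3666.7 kJ/s = 3666.7 kJ/s
ṁ = Q/Δh = 3666.7 / 648.31 = 5.6557 kg/s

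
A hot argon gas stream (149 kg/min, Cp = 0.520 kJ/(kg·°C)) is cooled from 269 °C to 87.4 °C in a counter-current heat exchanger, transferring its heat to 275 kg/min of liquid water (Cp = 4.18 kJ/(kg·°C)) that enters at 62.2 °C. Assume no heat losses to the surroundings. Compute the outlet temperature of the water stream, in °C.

T_c,out = 74.4 °C

Heat released by hot stream: Q = 149 × 0.520 × (269 − 87.4) = 14070 kJ/min
Energy balance on cold side (adiabatic exchanger): Q = ṁ_c·Cp_c·(T_c,out − T_c,in)
T_c,out = 62.2 + 14070/(275 × 4.18) = 74.44 °C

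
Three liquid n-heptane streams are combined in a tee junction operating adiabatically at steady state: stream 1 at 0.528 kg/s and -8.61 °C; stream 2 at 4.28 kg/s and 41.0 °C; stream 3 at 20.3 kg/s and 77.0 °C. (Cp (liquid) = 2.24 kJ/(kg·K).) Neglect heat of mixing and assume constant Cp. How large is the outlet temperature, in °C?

Energy balance with Q = 0: Σ ṁᵢCp,ᵢ(T_out − Tᵢ) = 0
Σ ṁᵢCp,ᵢTᵢ = 0.528×2.24×-8.61 + 4.28×2.24×41.0 + 20.3×2.24×77.0 = 3884.2
Σ ṁᵢCp,ᵢ = 0.528×2.24 + 4.28×2.24 + 20.3×2.24 = 56.242
T_out = 3884.2 / 56.242 = 69.063 °C

T_out = 69.1 °C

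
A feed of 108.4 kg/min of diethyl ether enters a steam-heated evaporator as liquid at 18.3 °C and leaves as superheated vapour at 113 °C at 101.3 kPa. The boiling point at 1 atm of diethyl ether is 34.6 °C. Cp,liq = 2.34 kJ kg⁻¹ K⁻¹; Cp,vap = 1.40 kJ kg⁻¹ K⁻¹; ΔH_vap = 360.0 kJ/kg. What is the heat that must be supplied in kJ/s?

liquid 18.3→34.6 °C: 38.142 kJ/kg
vaporisation at 34.6 °C: 360 kJ/kg
vapour 34.6→113 °C: 109.76 kJ/kg
Δh = 38.142 + 360 + 109.76 = 507.9 kJ/kg
Q = ṁ·Δh = 108.4 kg/min × 507.9 kJ/kg = 55057 kJ/min
|Q| = 917.61 kW

Q = 918 kJ/s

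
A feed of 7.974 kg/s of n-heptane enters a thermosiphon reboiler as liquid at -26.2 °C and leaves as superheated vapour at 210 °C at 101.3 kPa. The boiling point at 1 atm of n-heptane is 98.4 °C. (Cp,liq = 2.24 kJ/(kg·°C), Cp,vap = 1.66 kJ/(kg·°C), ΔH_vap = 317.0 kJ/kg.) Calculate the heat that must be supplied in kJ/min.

liquid -26.2→98.4 °C: 279.1 kJ/kg
vaporisation at 98.4 °C: 317 kJ/kg
vapour 98.4→210 °C: 185.26 kJ/kg
Δh = 279.1 + 317 + 185.26 = 781.36 kJ/kg
Q = ṁ·Δh = 7.974 kg/s × 781.36 kJ/kg = 6230.6 kJ/s
|Q| = 6230.6 kW = 373830 kJ/min

Q = 374000 kJ/min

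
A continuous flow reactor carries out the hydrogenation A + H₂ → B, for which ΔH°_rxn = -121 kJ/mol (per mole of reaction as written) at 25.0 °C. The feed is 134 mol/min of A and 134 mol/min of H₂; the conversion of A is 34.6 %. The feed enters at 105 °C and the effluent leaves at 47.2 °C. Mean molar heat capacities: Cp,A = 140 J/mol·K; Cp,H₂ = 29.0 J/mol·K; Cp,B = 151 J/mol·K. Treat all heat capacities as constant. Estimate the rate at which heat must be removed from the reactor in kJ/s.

Q_out = 116 kJ/s

Extent of reaction ξ = 0.346 × 134 = 46.364 mol/min
Reaction term: ξ·ΔH°_rxn = 46.364 × -121 = -5610 kJ/min
Sensible, feed 105→25 °C: -1811.7 kJ/min
Outlet flows (mol/min): A 87.636, H₂ 87.636, B 46.364
Sensible, products 25→47.2 °C: 484.21 kJ/min
Q = ΔH = -6937.5 kJ/min = -115.63 kW
Heat removed = 115.63 kJ/s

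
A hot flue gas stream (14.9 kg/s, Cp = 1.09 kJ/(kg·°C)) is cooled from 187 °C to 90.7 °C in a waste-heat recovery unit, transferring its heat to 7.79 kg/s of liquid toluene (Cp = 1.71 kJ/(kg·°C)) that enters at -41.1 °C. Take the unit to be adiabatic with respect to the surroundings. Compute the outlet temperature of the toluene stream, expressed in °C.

T_c,out = 76.3 °C

Heat released by hot stream: Q = 14.9 × 1.09 × (187 − 90.7) = 1564 kJ/s
Energy balance on cold side (adiabatic exchanger): Q = ṁ_c·Cp_c·(T_c,out − T_c,in)
T_c,out = -41.1 + 1564/(7.79 × 1.71) = 76.31 °C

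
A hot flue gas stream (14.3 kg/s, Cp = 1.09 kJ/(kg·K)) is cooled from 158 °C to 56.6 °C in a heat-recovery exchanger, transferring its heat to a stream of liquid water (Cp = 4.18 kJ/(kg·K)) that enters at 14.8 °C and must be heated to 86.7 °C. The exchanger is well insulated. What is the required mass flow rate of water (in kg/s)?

Heat released by hot stream: Q = 14.3 × 1.09 × (158 − 56.6) = 1580.5 kJ/s
Energy balance on cold side (adiabatic exchanger): Q = ṁ_c·Cp_c·(T_c,out − T_c,in)
ṁ_c = 1580.5 / [4.18 × (86.7 − 14.8)] = 5.2589 kg/s

ṁ_c = 5.26 kg/s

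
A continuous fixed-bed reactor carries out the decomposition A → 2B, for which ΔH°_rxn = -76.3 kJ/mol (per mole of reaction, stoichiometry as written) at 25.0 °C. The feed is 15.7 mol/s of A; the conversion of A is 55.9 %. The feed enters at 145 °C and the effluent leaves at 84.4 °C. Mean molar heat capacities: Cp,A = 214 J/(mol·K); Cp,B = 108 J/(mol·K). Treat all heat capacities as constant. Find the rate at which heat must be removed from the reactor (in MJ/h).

Q_out = 3140 MJ/h

Extent of reaction ξ = 0.559 × 15.7 = 8.7763 mol/s
Reaction term: ξ·ΔH°_rxn = 8.7763 × -76.3 = -669.63 kJ/s
Sensible, feed 145→25 °C: -403.18 kJ/s
Outlet flows (mol/s): A 6.9237, B 17.553
Sensible, products 25→84.4 °C: 200.61 kJ/s
Q = ΔH = -872.19 kJ/s = -872.19 kW
Heat removed = 3139.9 MJ/h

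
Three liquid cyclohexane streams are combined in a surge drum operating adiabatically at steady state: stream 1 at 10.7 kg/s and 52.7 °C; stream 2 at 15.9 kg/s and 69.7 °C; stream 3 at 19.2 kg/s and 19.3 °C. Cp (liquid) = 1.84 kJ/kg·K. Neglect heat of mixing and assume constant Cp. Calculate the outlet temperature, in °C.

T_out = 44.6 °C

Energy balance with Q = 0: Σ ṁᵢCp,ᵢ(T_out − Tᵢ) = 0
T_out = Σ ṁᵢCp,ᵢTᵢ / Σ ṁᵢCp,ᵢ
      = 3758.5 / 84.272 = 44.6 °C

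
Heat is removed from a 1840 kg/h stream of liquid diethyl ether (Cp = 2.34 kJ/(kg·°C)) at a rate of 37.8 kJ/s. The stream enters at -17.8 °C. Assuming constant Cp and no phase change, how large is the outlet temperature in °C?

Q = 37.8 kJ/s = 136080 kJ/h
ΔT = Q/(ṁ·Cp) = 136080/(1840×2.34) = 31.605 K
T_out = -17.8 − 31.605 = -49.405 °C

T_out = -49.4 °C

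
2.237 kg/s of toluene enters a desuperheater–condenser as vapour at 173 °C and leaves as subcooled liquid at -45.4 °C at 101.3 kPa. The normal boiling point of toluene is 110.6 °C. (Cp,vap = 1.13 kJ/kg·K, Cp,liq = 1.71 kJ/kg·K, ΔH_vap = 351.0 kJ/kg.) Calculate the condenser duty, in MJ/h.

vapour 173→110.6 °C: -70.512 kJ/kg
condensation at 110.6 °C: -351 kJ/kg
liquid 110.6→-45.4 °C: -266.76 kJ/kg
Δh = -70.512 + -351 + -266.76 = -688.27 kJ/kg
Q = ṁ·Δh = 2.237 kg/s × -688.27 kJ/kg = -1539.7 kJ/s
|Q| = 1539.7 kW = 5542.8 MJ/h

Q_c = 5540 MJ/h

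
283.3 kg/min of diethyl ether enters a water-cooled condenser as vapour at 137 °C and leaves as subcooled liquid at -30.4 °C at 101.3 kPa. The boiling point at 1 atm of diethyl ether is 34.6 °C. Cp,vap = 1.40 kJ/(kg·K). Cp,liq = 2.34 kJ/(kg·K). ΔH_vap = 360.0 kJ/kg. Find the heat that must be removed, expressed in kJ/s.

Q_c = 3090 kJ/s

vapour 137→34.6 °C: -143.36 kJ/kg
condensation at 34.6 °C: -360 kJ/kg
liquid 34.6→-30.4 °C: -152.1 kJ/kg
Δh = -143.36 + -360 + -152.1 = -655.46 kJ/kg
Q = ṁ·Δh = 283.3 kg/min × -655.46 kJ/kg = -185690 kJ/min
|Q| = 3094.9 kW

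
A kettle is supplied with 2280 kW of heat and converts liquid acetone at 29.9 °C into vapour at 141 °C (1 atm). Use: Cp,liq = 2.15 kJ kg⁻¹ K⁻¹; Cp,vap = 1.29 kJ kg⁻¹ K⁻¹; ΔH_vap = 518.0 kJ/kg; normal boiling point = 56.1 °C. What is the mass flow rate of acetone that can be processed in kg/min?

Δh = 2.15×(56.1−29.9) + 518.0 + 1.29×(141−56.1) = 683.85 kJ/kg
Q = 2280 kW = 2280 kJ/s = 136800 kJ/min
ṁ = Q/Δh = 136800 / 683.85 = 200.04 kg/min

ṁ = 200 kg/min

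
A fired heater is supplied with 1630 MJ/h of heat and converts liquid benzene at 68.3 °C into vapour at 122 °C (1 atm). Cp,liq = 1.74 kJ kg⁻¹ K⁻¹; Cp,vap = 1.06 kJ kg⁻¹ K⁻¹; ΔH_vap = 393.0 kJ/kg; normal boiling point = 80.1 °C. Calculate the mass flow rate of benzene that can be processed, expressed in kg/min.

Δh = 1.74×(80.1−68.3) + 393.0 + 1.06×(122−80.1) = 457.95 kJ/kg
Q = 1630 MJ/h = 452.78 kJ/s = 27167 kJ/min
ṁ = Q/Δh = 27167 / 457.95 = 59.323 kg/min

ṁ = 59.3 kg/min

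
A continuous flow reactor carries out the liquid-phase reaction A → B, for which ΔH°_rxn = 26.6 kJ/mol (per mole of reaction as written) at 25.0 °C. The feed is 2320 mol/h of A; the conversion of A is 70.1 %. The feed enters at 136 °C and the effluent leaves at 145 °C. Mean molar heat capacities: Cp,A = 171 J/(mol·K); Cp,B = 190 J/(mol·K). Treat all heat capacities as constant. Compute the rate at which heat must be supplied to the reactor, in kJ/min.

Extent of reaction ξ = 0.701 × 2320 = 1626.3 mol/h
Reaction term: ξ·ΔH°_rxn = 1626.3 × 26.6 = 43260 kJ/h
Sensible, feed 136→25 °C: -44036 kJ/h
Outlet flows (mol/h): A 693.68, B 1626.3
Sensible, products 25→145 °C: 51314 kJ/h
Q = ΔH = 50539 kJ/h = 14.039 kW
Heat supplied = 842.31 kJ/min

Q_in = 842 kJ/min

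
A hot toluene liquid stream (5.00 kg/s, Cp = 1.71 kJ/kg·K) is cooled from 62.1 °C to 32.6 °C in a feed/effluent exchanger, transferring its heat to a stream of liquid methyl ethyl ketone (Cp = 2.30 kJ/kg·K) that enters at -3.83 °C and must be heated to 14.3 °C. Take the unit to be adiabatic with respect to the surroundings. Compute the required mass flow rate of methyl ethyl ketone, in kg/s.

Heat released by hot stream: Q = 5.00 × 1.71 × (62.1 − 32.6) = 252.23 kJ/s
Energy balance on cold side (adiabatic exchanger): Q = ṁ_c·Cp_c·(T_c,out − T_c,in)
ṁ_c = 252.23 / [2.30 × (14.3 − -3.83)] = 6.0487 kg/s

ṁ_c = 6.05 kg/s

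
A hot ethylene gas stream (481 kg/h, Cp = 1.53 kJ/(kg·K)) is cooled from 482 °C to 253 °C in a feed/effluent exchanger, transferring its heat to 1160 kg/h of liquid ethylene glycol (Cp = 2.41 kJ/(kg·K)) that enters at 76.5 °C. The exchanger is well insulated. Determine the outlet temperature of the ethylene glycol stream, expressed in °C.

Heat released by hot stream: Q = 481 × 1.53 × (482 − 253) = 168530 kJ/h
Energy balance on cold side (adiabatic exchanger): Q = ṁ_c·Cp_c·(T_c,out − T_c,in)
T_c,out = 76.5 + 168530/(1160 × 2.41) = 136.78 °C

T_c,out = 137 °C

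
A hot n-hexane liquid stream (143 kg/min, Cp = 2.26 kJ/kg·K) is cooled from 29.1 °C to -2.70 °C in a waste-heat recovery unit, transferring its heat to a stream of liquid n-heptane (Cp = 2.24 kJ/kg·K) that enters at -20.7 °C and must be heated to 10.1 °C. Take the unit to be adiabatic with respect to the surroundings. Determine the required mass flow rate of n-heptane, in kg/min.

Heat released by hot stream: Q = 143 × 2.26 × (29.1 − -2.70) = 10277 kJ/min
Energy balance on cold side (adiabatic exchanger): Q = ṁ_c·Cp_c·(T_c,out − T_c,in)
ṁ_c = 10277 / [2.24 × (10.1 − -20.7)] = 148.96 kg/min

ṁ_c = 149 kg/min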